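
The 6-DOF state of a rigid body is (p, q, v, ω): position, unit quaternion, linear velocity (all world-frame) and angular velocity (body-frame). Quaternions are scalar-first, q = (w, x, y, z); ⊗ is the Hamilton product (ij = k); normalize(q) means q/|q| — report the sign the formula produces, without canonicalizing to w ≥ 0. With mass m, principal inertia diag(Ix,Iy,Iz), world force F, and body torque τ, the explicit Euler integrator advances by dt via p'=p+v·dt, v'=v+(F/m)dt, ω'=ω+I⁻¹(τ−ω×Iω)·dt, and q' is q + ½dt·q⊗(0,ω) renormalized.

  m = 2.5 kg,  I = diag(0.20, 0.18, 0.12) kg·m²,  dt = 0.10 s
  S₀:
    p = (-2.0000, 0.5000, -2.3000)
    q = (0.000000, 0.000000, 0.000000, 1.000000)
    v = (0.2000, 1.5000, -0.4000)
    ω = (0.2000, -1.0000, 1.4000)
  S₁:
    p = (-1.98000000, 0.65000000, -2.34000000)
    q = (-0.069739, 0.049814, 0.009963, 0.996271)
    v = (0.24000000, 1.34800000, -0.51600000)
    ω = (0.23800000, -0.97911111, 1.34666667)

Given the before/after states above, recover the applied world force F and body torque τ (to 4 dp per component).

F = (1.0000, -3.8000, -2.9000)
τ = (0.1600, 0.0600, -0.0600)

Δω = ω₁−ω₀ = (0.03800000, 0.02088889, -0.05333333)
τ = I·(Δω/dt) + ω₀×(Iω₀) = (0.1600, 0.0600, -0.0600)
velocity change Δv = (0.04000000, -0.15200000, -0.11600000)
F = m·Δv/dt = (1.0000, -3.8000, -2.9000)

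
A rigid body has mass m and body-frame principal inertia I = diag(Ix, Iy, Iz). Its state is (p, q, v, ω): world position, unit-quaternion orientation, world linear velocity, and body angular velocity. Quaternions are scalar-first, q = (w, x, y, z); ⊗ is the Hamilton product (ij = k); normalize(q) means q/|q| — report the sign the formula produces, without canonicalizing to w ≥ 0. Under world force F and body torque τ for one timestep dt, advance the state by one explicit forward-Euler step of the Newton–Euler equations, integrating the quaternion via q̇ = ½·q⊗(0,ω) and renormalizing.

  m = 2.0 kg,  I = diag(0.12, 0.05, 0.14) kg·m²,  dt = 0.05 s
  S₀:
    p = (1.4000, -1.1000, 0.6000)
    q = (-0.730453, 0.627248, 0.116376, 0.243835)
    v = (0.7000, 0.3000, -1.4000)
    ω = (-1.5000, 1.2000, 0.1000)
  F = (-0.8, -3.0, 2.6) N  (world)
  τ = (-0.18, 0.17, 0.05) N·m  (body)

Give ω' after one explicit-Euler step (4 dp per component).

ω' = (-1.5795, 1.3670, 0.0729)

gyro term ω×Iω = (0.0108, 0.0030, 0.1260)
angular accel α = (-1.5900, 3.3400, -0.5429)
new body rate ω' = (-1.5795, 1.3670, 0.0729)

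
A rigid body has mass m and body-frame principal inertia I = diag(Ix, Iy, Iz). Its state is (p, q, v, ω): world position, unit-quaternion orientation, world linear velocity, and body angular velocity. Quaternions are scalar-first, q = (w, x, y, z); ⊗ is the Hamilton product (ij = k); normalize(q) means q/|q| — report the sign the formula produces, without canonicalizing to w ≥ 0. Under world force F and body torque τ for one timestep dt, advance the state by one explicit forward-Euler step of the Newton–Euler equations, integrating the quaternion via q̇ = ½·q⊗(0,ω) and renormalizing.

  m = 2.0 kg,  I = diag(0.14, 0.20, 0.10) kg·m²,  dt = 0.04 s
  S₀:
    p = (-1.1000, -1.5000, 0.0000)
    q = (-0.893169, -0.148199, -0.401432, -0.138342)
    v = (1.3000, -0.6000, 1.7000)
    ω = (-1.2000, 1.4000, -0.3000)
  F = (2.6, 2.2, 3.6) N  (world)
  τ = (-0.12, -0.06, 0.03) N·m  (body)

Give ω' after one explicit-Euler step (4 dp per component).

ω' = (-1.2463, 1.3851, -0.2477)

gyro term ω×Iω = (0.0420, 0.0144, -0.1008)
α = I⁻¹(τ − ω×Iω) = (-1.1571, -0.3720, 1.3080)
new body rate ω' = (-1.2463, 1.3851, -0.2477)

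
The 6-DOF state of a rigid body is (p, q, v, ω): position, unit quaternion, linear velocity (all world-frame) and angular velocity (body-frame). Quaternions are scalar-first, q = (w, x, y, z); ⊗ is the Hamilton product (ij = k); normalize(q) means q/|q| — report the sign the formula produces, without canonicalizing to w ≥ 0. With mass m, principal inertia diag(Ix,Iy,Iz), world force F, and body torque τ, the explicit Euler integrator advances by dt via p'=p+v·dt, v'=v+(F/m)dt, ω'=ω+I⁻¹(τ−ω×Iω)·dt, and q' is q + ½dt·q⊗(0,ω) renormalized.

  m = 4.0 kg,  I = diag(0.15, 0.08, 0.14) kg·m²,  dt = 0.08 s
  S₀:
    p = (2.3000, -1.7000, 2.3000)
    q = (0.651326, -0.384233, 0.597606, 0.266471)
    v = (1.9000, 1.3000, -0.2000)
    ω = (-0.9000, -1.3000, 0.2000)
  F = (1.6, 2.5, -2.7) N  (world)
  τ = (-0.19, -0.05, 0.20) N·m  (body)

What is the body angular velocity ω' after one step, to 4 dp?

precession coupling ω×(Iω) = (-0.0156, -0.0018, -0.0819)
α = I⁻¹(τ − ω×Iω) = (-1.1627, -0.6025, 2.0136)
new body rate ω' = (-0.9930, -1.3482, 0.3611)

ω' = (-0.9930, -1.3482, 0.3611)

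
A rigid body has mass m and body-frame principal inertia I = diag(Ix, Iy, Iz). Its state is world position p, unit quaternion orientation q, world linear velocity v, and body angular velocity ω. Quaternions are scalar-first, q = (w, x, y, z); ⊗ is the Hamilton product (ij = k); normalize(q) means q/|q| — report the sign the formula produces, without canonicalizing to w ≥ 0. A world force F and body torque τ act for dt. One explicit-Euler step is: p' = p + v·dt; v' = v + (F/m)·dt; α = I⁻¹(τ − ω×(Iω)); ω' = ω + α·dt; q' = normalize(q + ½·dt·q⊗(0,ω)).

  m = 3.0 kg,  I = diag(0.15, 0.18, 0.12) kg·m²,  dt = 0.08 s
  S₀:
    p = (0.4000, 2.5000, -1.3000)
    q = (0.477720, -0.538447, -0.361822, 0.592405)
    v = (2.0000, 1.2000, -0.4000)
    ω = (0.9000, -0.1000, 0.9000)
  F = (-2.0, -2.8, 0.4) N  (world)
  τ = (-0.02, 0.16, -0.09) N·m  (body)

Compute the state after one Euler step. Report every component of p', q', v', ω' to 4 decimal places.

α = I⁻¹(τ − ω×Iω) = (-0.1693, 0.7539, -0.7275)
ω + α·dt = (0.8865, -0.0397, 0.8418)
Hamilton product q⊗(0,ω) = (-0.0847444, 0.1635487, 0.9699948, 0.8094325)
updated quaternion q' = (0.4737, -0.5312, -0.3226, 0.6240)
linear accel F/m = (-0.6667, -0.9333, 0.1333)
p + v·dt = (0.5600, 2.5960, -1.3320)
new velocity v' = (1.9467, 1.1253, -0.3893)

p' = (0.5600, 2.5960, -1.3320)
q' = (0.4737, -0.5312, -0.3226, 0.6240)
v' = (1.9467, 1.1253, -0.3893)
ω' = (0.8865, -0.0397, 0.8418)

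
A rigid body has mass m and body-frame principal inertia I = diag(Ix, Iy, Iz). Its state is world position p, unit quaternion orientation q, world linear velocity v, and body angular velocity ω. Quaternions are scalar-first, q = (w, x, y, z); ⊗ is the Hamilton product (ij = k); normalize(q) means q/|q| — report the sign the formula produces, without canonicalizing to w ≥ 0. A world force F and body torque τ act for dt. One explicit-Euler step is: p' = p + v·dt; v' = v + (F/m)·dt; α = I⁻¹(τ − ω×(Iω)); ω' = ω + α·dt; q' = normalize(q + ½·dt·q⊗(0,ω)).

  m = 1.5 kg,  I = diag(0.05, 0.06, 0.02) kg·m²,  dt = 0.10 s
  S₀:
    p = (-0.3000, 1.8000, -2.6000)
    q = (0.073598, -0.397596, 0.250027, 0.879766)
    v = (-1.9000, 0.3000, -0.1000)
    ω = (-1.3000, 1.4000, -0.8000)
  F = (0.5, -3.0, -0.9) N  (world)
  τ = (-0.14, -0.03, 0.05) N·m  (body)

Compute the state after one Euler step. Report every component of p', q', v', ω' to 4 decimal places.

a = F/m = (0.3333, -2.0000, -0.6000)
p + v·dt = (-0.4900, 1.8300, -2.6100)
new velocity v' = (-1.8667, 0.1000, -0.1600)
ω×(Iω) gyroscopic = (0.0448, 0.0312, -0.0182)
α = I⁻¹(τ − ω×Iω) = (-3.6960, -1.0200, 3.4100)
new body rate ω' = (-1.6696, 1.2980, -0.4590)
q⊗(0,ω) = (-0.1630998, -1.5273714, -1.3587354, -0.2904777)
updated quaternion q' = (0.0651, -0.4714, 0.1811, 0.8606)

p' = (-0.4900, 1.8300, -2.6100)
q' = (0.0651, -0.4714, 0.1811, 0.8606)
v' = (-1.8667, 0.1000, -0.1600)
ω' = (-1.6696, 1.2980, -0.4590)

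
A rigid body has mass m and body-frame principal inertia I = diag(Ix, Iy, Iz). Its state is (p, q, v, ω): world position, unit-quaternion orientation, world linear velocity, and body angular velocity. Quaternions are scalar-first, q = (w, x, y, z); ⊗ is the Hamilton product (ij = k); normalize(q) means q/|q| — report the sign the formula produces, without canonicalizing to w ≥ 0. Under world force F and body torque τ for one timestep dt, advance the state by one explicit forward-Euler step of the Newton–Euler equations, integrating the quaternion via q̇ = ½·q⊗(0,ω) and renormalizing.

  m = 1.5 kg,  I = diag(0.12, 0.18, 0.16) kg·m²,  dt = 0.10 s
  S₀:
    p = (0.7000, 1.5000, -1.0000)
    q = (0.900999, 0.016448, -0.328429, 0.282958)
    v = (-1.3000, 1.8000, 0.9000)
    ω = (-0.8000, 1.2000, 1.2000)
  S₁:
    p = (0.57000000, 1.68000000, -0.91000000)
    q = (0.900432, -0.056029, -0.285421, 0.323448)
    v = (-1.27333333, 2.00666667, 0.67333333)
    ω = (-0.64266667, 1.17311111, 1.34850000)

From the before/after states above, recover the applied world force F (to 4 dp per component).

F = (0.4000, 3.1000, -3.4000)

v₁ − v₀ = (0.02666667, 0.20666667, -0.22666667)
m·(v₁−v₀)/dt = (0.4000, 3.1000, -3.4000)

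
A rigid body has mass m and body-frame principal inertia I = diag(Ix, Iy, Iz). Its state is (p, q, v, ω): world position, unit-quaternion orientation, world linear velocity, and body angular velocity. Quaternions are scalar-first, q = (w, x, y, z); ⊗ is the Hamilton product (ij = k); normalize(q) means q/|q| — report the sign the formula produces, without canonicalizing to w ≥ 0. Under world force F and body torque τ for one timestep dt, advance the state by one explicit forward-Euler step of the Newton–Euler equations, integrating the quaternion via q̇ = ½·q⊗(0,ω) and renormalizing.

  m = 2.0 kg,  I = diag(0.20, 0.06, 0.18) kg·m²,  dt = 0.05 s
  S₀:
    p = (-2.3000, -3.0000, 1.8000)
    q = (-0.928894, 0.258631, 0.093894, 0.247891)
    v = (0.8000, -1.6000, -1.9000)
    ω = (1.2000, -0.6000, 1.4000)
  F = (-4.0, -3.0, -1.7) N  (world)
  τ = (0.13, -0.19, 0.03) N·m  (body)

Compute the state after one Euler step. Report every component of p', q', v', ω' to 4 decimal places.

ω×(Iω) gyroscopic = (-0.1008, 0.0336, 0.1008)
angular accel α = (1.1540, -3.7267, -0.3933)
new body rate ω' = (1.2577, -0.7863, 1.3803)
q⊗(0,ω) = (-0.6010682, -0.8344866, 0.4927222, -1.5683030)
q + ½dt·q⊗(0,ω), renormalized = (-0.9428, 0.2375, 0.1061, 0.2084)
p' = p + v·dt = (-2.2600, -3.0800, 1.7050)
v + (F/m)dt = (0.7000, -1.6750, -1.9425)

p' = (-2.2600, -3.0800, 1.7050)
q' = (-0.9428, 0.2375, 0.1061, 0.2084)
v' = (0.7000, -1.6750, -1.9425)
ω' = (1.2577, -0.7863, 1.3803)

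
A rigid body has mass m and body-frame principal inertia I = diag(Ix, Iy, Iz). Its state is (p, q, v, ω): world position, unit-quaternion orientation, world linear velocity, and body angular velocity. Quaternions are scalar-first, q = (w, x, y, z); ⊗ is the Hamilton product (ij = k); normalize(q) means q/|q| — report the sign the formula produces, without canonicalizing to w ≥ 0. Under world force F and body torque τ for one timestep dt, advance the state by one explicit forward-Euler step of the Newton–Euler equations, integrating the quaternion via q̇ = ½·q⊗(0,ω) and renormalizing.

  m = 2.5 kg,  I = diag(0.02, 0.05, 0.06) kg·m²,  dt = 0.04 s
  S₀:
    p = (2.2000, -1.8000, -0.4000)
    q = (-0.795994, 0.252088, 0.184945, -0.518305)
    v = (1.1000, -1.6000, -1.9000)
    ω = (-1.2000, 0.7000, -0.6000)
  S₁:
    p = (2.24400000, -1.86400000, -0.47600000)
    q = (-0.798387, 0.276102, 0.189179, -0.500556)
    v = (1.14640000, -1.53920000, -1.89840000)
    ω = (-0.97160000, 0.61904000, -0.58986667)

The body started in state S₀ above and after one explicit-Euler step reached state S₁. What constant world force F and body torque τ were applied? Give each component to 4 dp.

F = (2.9000, 3.8000, 0.1000)
τ = (0.1100, -0.1300, -0.0100)

ω₁ − ω₀ = (0.22840000, -0.08096000, 0.01013333)
precession coupling = (-0.0042, -0.0288, -0.0252)
I·α + gyro = (0.1100, -0.1300, -0.0100)
v₁ − v₀ = (0.04640000, 0.06080000, 0.00160000)
F = m·Δv/dt = (2.9000, 3.8000, 0.1000)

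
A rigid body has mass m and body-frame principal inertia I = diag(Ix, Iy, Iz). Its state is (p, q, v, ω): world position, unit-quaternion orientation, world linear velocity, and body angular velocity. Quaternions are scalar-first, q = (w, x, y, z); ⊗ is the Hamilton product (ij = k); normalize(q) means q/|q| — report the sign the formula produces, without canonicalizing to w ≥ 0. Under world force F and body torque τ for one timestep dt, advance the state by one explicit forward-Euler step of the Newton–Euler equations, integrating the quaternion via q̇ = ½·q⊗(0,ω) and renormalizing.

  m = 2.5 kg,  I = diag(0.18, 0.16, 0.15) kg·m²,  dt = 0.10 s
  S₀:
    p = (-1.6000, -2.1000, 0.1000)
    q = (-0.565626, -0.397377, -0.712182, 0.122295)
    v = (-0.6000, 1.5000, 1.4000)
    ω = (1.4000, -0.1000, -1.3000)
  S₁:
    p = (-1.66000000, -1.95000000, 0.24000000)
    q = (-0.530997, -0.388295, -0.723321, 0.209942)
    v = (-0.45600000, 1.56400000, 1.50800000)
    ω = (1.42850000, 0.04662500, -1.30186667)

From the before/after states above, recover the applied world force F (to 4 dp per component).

F = (3.6000, 1.6000, 2.7000)

Δv = v₁−v₀ = (0.14400000, 0.06400000, 0.10800000)
F = m·Δv/dt = (3.6000, 1.6000, 2.7000)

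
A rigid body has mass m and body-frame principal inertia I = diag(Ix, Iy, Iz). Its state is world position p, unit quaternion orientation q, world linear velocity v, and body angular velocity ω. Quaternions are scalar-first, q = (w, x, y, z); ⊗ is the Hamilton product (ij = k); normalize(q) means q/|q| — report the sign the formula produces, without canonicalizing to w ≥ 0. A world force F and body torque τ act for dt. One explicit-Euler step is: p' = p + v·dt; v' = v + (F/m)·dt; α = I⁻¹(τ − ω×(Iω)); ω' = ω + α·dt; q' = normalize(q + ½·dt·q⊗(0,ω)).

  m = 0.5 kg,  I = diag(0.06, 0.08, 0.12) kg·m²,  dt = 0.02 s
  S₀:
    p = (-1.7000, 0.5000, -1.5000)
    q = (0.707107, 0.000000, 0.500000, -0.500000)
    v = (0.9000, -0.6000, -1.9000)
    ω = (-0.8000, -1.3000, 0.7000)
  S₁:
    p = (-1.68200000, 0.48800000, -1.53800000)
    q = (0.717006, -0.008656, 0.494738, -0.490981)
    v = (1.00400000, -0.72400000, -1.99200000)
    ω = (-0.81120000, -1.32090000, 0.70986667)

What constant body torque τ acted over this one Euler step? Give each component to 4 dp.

Δω = ω₁−ω₀ = (-0.01120000, -0.02090000, 0.00986667)
ω₀×(Iω₀) = (-0.0364, 0.0336, 0.0208)
τ = I·(Δω/dt) + ω₀×(Iω₀) = (-0.0700, -0.0500, 0.0800)

τ = (-0.0700, -0.0500, 0.0800)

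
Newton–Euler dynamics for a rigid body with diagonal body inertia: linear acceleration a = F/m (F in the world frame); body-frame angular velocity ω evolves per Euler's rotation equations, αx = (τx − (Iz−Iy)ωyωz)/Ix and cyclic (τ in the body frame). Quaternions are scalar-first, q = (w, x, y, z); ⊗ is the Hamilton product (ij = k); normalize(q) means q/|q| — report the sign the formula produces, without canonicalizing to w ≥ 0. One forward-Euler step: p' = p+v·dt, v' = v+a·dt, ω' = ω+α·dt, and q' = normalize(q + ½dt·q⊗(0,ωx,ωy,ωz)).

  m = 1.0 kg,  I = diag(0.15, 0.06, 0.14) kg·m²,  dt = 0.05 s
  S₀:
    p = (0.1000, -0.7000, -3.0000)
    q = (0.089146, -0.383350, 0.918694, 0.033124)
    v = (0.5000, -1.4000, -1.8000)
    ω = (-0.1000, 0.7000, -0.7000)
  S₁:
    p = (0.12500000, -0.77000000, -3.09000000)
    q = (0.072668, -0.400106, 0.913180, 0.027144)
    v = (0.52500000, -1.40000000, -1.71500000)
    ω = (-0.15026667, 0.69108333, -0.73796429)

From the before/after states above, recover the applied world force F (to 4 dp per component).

F = (0.5000, 0.0000, 1.7000)

v₁ − v₀ = (0.02500000, 0.00000000, 0.08500000)
m·(v₁−v₀)/dt = (0.5000, 0.0000, 1.7000)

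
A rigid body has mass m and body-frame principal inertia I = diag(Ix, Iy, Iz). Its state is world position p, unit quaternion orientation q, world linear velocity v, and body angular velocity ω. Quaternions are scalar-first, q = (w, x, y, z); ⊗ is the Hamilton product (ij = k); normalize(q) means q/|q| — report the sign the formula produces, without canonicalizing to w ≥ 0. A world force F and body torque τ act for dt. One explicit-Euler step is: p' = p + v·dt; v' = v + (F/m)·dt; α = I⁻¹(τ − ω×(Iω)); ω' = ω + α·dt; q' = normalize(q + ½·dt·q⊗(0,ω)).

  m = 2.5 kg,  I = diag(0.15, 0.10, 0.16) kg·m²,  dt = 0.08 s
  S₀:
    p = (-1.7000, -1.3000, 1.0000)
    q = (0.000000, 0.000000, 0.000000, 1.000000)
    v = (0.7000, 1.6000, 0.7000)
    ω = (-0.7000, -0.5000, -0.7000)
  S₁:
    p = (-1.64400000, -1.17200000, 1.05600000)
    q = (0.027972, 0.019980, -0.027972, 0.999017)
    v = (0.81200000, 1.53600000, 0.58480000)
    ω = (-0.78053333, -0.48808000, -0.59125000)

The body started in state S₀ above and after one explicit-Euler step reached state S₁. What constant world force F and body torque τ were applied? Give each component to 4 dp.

F = (3.5000, -2.0000, -3.6000)
τ = (-0.1300, 0.0100, 0.2000)

rate change Δω = (-0.08053333, 0.01192000, 0.10875000)
ω₀×(Iω₀) = (0.0210, -0.0049, -0.0175)
I·α + gyro = (-0.1300, 0.0100, 0.2000)
Δv = v₁−v₀ = (0.11200000, -0.06400000, -0.11520000)
F = m·Δv/dt = (3.5000, -2.0000, -3.6000)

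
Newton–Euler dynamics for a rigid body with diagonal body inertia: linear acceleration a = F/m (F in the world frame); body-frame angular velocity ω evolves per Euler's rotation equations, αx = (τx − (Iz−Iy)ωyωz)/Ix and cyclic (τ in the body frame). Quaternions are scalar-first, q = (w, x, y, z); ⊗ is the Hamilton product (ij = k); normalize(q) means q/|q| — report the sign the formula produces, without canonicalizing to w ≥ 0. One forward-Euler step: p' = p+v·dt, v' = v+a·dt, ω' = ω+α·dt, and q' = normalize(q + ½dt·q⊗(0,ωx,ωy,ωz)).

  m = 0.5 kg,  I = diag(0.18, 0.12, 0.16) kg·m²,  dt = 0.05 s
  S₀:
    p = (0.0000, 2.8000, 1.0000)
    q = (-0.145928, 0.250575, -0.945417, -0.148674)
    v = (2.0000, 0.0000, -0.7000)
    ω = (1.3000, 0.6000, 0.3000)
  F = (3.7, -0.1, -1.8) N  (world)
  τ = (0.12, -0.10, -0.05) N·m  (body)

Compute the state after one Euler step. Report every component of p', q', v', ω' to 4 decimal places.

precession coupling ω×(Iω) = (0.0072, 0.0078, -0.0468)
α = I⁻¹(τ − ω×Iω) = (0.6267, -0.8983, -0.0200)
ω' = ω + α·dt = (1.3313, 0.5551, 0.2990)
Hamilton product q⊗(0,ω) = (0.2861049, -0.3841271, -0.3560055, 1.3356087)
updated quaternion q' = (-0.1387, 0.2408, -0.9537, -0.1152)
linear accel F/m = (7.4000, -0.2000, -3.6000)
p' = p + v·dt = (0.1000, 2.8000, 0.9650)
v' = v + a·dt = (2.3700, -0.0100, -0.8800)

p' = (0.1000, 2.8000, 0.9650)
q' = (-0.1387, 0.2408, -0.9537, -0.1152)
v' = (2.3700, -0.0100, -0.8800)
ω' = (1.3313, 0.5551, 0.2990)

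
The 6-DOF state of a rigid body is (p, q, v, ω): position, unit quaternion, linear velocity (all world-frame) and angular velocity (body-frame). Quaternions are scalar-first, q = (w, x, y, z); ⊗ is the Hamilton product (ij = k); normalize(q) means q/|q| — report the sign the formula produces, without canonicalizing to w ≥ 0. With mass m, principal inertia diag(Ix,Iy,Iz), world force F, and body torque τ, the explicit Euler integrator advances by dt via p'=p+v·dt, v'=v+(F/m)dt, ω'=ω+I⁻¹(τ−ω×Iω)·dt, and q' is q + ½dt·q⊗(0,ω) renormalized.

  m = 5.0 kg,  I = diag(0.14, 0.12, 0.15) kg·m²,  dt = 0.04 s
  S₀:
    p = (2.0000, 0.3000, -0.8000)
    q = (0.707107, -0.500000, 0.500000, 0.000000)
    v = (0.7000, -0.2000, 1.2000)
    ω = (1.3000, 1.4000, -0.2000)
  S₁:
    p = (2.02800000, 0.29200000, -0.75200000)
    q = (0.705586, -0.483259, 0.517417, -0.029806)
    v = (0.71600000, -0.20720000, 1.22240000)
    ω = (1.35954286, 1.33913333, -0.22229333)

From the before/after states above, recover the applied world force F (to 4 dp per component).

Δv = v₁−v₀ = (0.01600000, -0.00720000, 0.02240000)
applied force F = (2.0000, -0.9000, 2.8000)

F = (2.0000, -0.9000, 2.8000)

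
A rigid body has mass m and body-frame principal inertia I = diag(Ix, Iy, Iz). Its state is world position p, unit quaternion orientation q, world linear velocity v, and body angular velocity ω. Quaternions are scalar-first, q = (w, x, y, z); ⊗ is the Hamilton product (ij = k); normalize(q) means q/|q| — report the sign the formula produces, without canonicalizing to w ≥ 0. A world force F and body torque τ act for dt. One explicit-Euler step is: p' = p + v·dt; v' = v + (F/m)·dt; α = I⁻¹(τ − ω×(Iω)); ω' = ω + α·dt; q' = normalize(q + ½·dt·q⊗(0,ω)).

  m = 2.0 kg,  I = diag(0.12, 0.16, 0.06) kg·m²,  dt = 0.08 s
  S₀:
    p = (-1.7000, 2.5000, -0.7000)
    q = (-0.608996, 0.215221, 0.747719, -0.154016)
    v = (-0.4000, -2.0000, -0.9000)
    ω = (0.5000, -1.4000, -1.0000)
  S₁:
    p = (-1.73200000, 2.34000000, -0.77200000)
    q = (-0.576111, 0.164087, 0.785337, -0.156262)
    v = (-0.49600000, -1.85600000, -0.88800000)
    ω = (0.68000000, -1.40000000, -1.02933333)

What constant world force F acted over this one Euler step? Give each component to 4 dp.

Δv = v₁−v₀ = (-0.09600000, 0.14400000, 0.01200000)
F = m·Δv/dt = (-2.4000, 3.6000, 0.3000)

F = (-2.4000, 3.6000, 0.3000)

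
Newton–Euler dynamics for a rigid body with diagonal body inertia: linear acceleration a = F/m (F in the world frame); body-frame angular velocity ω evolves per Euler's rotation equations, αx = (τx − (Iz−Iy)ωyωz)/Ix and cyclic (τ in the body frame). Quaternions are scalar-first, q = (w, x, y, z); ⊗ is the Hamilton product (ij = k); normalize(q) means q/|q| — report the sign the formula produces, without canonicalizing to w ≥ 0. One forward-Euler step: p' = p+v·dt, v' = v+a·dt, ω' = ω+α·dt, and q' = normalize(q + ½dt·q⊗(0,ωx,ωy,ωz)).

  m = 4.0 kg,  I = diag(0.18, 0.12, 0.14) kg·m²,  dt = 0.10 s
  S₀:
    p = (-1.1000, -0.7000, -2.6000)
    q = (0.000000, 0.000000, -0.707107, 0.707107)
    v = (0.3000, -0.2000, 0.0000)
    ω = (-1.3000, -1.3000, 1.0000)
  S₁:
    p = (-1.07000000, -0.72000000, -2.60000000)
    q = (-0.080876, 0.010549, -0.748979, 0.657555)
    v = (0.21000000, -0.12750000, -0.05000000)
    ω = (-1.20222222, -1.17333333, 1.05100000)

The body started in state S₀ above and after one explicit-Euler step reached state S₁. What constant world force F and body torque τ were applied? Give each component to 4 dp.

velocity change Δv = (-0.09000000, 0.07250000, -0.05000000)
applied force F = (-3.6000, 2.9000, -2.0000)
ω₁ − ω₀ = (0.09777778, 0.12666667, 0.05100000)
I·α + gyro = (0.1500, 0.1000, -0.0300)

F = (-3.6000, 2.9000, -2.0000)
τ = (0.1500, 0.1000, -0.0300)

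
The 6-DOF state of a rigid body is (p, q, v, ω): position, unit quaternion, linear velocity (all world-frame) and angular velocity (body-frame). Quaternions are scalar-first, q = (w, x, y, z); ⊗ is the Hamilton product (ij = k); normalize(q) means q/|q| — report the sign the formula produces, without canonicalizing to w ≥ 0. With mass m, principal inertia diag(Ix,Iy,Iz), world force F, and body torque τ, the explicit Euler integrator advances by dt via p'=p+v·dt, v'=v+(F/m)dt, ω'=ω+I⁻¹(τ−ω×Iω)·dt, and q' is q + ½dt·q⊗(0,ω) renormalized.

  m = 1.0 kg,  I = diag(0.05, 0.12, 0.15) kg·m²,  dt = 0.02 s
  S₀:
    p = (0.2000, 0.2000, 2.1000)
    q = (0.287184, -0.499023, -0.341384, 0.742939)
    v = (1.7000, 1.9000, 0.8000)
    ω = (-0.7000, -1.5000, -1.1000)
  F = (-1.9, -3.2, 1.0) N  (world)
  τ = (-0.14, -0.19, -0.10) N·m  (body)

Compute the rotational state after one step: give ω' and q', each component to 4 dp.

(τ − ω×Iω)/I = (-3.7900, -0.9417, -1.1567)
new body rate ω' = (-0.7758, -1.5188, -1.1231)
2q̇ = q⊗(0,ω) = (-0.0441592, 1.2889021, -1.4997586, 0.1936633)
updated quaternion q' = (0.2867, -0.4860, -0.3563, 0.7447)

ω' = (-0.7758, -1.5188, -1.1231)
q' = (0.2867, -0.4860, -0.3563, 0.7447)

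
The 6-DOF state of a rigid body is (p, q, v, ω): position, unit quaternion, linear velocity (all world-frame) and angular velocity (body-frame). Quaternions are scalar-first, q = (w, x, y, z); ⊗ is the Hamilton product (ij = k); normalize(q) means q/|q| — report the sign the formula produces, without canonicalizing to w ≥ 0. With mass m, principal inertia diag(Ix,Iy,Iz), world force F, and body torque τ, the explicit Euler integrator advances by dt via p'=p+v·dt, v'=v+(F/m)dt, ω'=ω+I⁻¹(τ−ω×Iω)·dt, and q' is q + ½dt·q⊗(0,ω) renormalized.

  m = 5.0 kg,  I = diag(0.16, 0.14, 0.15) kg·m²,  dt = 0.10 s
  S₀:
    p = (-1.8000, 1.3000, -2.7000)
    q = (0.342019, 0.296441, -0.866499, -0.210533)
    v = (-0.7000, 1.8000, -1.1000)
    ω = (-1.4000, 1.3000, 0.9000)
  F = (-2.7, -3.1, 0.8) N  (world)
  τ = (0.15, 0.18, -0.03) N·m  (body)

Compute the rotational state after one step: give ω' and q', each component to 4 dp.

ω' = (-1.3136, 1.4376, 0.8557)
q' = (0.4262, 0.2458, -0.8382, -0.2352)

(τ − ω×Iω)/I = (0.8644, 1.3757, -0.4427)
ω' = ω + α·dt = (-1.3136, 1.4376, 0.8557)
Hamilton product q⊗(0,ω) = (1.7309458, -0.9849828, 0.4725740, -0.5199082)
q' = normalize(q + ½dt·q⊗(0,ω)) = (0.4262, 0.2458, -0.8382, -0.2352)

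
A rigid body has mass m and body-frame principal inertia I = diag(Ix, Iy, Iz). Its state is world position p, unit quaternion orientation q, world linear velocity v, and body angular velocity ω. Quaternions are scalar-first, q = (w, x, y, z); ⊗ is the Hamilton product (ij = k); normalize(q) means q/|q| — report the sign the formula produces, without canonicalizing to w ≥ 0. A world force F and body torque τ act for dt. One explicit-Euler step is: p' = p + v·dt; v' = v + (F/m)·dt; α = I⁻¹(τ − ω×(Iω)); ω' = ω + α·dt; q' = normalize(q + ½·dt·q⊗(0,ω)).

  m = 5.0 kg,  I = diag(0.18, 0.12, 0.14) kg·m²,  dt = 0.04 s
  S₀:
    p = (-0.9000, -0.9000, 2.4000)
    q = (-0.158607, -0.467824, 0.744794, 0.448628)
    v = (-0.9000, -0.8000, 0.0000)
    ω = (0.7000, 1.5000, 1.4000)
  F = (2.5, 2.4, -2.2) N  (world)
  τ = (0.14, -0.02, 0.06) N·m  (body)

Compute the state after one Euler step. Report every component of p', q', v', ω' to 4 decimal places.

p' = (-0.9360, -0.9320, 2.4000)
q' = (-0.1868, -0.4622, 0.7587, 0.4193)
v' = (-0.8800, -0.7808, -0.0176)
ω' = (0.7218, 1.4803, 1.4351)

precession coupling ω×(Iω) = (0.0420, 0.0392, -0.0630)
angular accel α = (0.5444, -0.4933, 0.8786)
ω' = ω + α·dt = (0.7218, 1.4803, 1.4351)
2q̇ = q⊗(0,ω) = (-1.4177934, 0.2587447, 0.7310827, -1.4451416)
q' = normalize(q + ½dt·q⊗(0,ω)) = (-0.1868, -0.4622, 0.7587, 0.4193)
p' = p + v·dt = (-0.9360, -0.9320, 2.4000)
v + (F/m)dt = (-0.8800, -0.7808, -0.0176)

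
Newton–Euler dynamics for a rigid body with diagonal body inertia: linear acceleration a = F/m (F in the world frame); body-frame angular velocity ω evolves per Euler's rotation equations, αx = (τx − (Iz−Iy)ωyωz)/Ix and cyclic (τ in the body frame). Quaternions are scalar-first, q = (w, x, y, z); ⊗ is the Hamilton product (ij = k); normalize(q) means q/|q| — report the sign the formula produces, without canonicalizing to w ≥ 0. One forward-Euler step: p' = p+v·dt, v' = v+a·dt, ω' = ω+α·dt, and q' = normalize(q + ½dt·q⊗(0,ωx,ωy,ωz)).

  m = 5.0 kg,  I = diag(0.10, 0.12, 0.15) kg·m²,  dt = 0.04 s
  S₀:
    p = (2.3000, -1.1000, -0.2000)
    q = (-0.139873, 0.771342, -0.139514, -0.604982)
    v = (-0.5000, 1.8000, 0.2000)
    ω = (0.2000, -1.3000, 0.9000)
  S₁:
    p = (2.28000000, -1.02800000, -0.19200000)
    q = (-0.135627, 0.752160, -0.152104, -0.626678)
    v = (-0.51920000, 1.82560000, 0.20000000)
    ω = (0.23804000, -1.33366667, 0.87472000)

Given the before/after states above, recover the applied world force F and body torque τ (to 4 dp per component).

v₁ − v₀ = (-0.01920000, 0.02560000, 0.00000000)
m·(v₁−v₀)/dt = (-2.4000, 3.2000, 0.0000)
ω₁ − ω₀ = (0.03804000, -0.03366667, -0.02528000)
τ = I·(Δω/dt) + ω₀×(Iω₀) = (0.0600, -0.1100, -0.1000)

F = (-2.4000, 3.2000, 0.0000)
τ = (0.0600, -0.1100, -0.1000)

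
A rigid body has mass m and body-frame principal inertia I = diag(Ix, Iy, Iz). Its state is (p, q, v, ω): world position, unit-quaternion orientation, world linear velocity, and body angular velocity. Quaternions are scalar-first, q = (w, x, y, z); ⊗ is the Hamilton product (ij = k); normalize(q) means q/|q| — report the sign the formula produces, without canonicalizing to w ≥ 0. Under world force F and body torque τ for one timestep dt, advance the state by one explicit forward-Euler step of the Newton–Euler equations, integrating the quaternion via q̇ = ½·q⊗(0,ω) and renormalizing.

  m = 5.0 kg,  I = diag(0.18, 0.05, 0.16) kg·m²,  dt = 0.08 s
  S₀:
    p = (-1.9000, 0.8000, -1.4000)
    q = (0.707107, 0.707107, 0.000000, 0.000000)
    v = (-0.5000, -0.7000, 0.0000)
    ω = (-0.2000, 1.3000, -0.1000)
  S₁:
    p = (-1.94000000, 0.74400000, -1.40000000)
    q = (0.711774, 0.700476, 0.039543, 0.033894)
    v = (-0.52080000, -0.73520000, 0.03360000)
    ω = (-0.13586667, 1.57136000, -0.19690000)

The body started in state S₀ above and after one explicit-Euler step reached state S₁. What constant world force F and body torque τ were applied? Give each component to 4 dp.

F = (-1.3000, -2.2000, 2.1000)
τ = (0.1300, 0.1700, -0.1600)

Δv = v₁−v₀ = (-0.02080000, -0.03520000, 0.03360000)
m·(v₁−v₀)/dt = (-1.3000, -2.2000, 2.1000)
ω₁ − ω₀ = (0.06413333, 0.27136000, -0.09690000)
ω₀×(Iω₀) = (-0.0143, 0.0004, 0.0338)
applied torque τ = (0.1300, 0.1700, -0.1600)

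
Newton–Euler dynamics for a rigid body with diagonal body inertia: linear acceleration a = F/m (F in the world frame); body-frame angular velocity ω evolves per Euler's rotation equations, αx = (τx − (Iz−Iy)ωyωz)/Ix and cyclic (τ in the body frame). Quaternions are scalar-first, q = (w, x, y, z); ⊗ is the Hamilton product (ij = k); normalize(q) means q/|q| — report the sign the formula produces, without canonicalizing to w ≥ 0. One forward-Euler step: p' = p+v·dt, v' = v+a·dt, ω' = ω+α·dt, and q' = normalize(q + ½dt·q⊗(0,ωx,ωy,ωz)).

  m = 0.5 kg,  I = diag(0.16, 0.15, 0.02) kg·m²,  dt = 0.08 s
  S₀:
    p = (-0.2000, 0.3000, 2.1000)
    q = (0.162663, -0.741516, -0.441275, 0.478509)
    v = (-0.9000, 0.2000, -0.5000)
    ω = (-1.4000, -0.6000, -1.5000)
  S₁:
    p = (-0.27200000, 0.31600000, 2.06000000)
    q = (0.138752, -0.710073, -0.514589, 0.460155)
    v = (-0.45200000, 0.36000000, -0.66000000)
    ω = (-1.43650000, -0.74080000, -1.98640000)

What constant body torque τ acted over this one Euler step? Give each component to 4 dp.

τ = (-0.1900, 0.0300, -0.1300)

Δω = ω₁−ω₀ = (-0.03650000, -0.14080000, -0.48640000)
τ = I·(Δω/dt) + ω₀×(Iω₀) = (-0.1900, 0.0300, -0.1300)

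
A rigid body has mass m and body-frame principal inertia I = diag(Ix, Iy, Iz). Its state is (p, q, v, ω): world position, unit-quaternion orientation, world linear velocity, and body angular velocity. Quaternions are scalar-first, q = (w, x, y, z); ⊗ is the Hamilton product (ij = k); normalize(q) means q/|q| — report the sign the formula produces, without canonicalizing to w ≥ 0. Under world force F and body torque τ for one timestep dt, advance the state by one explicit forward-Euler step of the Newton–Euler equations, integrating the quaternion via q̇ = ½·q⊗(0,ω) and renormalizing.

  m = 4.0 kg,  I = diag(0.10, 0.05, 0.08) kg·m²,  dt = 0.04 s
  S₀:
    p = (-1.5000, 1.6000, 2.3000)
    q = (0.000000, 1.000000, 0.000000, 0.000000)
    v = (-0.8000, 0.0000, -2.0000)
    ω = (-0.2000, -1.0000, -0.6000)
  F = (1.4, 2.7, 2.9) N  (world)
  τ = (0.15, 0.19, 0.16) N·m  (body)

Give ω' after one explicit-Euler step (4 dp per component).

ω×(Iω) gyroscopic = (0.0180, 0.0024, -0.0100)
(τ − ω×Iω)/I = (1.3200, 3.7520, 2.1250)
ω + α·dt = (-0.1472, -0.8499, -0.5150)

ω' = (-0.1472, -0.8499, -0.5150)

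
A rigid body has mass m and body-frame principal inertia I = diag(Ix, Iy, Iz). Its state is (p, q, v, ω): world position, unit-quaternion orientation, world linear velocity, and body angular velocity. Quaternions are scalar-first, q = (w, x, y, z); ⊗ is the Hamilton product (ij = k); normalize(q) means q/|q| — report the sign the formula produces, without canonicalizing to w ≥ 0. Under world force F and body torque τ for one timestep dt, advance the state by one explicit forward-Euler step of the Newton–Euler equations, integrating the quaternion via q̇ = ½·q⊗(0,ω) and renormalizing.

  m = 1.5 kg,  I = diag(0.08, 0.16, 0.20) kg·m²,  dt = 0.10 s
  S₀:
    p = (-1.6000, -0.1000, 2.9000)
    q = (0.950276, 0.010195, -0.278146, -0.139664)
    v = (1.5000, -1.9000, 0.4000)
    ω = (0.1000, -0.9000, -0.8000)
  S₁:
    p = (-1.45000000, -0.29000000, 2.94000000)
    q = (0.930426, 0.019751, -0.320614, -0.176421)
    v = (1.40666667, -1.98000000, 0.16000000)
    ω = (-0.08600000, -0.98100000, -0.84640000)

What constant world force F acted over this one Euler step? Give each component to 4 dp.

F = (-1.4000, -1.2000, -3.6000)

Δv = v₁−v₀ = (-0.09333333, -0.08000000, -0.24000000)
applied force F = (-1.4000, -1.2000, -3.6000)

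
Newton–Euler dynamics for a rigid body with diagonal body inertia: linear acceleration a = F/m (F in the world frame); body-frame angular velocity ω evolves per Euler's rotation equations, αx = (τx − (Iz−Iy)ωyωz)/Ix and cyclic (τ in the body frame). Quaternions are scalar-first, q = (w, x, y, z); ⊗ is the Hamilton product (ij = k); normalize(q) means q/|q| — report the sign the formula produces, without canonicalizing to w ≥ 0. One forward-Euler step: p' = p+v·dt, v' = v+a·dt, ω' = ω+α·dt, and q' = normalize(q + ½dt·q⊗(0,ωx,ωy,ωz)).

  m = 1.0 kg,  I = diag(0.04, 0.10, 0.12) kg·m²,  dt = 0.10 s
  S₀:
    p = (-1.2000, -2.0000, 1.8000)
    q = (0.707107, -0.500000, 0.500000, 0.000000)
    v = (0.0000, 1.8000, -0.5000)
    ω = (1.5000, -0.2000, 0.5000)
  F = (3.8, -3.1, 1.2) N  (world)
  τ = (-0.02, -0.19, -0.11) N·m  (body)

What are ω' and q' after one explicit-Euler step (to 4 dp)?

angular accel α = (-0.4500, -1.3000, -0.7667)
new body rate ω' = (1.4550, -0.3300, 0.4233)
Hamilton product q⊗(0,ω) = (0.8500000, 1.3106605, 0.1085786, -0.2964465)
q + ½dt·q⊗(0,ω), renormalized = (0.7472, -0.4331, 0.5038, -0.0148)

ω' = (1.4550, -0.3300, 0.4233)
q' = (0.7472, -0.4331, 0.5038, -0.0148)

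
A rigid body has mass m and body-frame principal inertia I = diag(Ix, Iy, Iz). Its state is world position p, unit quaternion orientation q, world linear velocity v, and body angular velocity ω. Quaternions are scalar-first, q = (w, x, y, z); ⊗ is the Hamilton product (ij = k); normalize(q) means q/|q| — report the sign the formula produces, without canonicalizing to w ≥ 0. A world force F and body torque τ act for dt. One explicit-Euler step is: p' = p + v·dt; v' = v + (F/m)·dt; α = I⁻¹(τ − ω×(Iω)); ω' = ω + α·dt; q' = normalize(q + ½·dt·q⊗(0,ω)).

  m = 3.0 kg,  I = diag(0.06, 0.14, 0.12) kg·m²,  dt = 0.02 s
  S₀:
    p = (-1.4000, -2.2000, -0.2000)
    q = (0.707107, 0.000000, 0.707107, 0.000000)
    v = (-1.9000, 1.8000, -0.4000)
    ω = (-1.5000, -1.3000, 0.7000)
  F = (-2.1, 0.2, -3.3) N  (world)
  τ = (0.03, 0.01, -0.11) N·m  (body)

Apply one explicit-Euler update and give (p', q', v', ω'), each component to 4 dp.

α = I⁻¹(τ − ω×Iω) = (0.1967, -0.3786, -2.2167)
ω + α·dt = (-1.4961, -1.3076, 0.6557)
2q̇ = q⊗(0,ω) = (0.9192391, -0.5656856, -0.9192391, 1.5556354)
q' = normalize(q + ½dt·q⊗(0,ω)) = (0.7161, -0.0057, 0.6978, 0.0156)
linear accel F/m = (-0.7000, 0.0667, -1.1000)
new position p' = (-1.4380, -2.1640, -0.2080)
v' = v + a·dt = (-1.9140, 1.8013, -0.4220)

p' = (-1.4380, -2.1640, -0.2080)
q' = (0.7161, -0.0057, 0.6978, 0.0156)
v' = (-1.9140, 1.8013, -0.4220)
ω' = (-1.4961, -1.3076, 0.6557)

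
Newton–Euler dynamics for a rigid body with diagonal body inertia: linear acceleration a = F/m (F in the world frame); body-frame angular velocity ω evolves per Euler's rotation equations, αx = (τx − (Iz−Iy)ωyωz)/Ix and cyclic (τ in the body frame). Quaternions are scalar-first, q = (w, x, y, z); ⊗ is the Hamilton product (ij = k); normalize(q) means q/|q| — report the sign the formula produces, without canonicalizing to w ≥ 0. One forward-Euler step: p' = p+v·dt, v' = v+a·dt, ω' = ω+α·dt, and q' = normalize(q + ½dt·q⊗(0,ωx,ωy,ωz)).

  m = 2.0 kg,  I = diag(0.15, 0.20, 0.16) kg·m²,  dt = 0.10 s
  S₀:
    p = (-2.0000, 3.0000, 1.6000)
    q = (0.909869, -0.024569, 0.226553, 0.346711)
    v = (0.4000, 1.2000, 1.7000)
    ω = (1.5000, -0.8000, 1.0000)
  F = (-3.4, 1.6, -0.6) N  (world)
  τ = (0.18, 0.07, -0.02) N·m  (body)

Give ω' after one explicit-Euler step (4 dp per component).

ω×(Iω) gyroscopic = (0.0320, -0.0150, -0.0600)
(τ − ω×Iω)/I = (0.9867, 0.4250, 0.2500)
ω' = ω + α·dt = (1.5987, -0.7575, 1.0250)

ω' = (1.5987, -0.7575, 1.0250)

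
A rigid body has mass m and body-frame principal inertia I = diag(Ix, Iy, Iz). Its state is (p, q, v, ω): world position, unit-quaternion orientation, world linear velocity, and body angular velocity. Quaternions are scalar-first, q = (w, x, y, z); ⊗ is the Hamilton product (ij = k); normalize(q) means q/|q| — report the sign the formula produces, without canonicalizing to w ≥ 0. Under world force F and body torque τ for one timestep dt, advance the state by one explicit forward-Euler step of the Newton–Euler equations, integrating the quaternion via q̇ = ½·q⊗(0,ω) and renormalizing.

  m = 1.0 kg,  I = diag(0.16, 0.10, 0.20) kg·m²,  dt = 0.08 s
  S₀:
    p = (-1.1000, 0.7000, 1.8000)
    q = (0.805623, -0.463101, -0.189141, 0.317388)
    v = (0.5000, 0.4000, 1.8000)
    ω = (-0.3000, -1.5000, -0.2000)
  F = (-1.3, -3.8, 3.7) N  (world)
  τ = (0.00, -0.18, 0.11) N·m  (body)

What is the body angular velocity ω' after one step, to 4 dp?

ω' = (-0.3150, -1.6421, -0.1452)

precession coupling ω×(Iω) = (0.0300, -0.0024, -0.0270)
(τ − ω×Iω)/I = (-0.1875, -1.7760, 0.6850)
ω' = ω + α·dt = (-0.3150, -1.6421, -0.1452)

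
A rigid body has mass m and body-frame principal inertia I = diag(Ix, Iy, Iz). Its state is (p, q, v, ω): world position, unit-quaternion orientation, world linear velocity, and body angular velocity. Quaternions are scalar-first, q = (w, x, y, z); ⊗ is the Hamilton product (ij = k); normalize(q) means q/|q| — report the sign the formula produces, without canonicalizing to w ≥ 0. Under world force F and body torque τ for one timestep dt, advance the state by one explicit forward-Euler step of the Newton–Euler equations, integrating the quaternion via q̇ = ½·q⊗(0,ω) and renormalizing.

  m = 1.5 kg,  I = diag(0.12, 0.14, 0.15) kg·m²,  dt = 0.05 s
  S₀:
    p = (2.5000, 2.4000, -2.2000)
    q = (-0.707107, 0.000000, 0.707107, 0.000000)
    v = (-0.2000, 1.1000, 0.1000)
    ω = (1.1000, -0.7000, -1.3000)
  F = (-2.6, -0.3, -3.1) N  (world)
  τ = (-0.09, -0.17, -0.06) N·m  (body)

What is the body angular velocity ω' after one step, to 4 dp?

ω' = (1.0587, -0.7760, -1.3149)

gyro term ω×Iω = (0.0091, 0.0429, -0.0154)
α = I⁻¹(τ − ω×Iω) = (-0.8258, -1.5207, -0.2973)
ω + α·dt = (1.0587, -0.7760, -1.3149)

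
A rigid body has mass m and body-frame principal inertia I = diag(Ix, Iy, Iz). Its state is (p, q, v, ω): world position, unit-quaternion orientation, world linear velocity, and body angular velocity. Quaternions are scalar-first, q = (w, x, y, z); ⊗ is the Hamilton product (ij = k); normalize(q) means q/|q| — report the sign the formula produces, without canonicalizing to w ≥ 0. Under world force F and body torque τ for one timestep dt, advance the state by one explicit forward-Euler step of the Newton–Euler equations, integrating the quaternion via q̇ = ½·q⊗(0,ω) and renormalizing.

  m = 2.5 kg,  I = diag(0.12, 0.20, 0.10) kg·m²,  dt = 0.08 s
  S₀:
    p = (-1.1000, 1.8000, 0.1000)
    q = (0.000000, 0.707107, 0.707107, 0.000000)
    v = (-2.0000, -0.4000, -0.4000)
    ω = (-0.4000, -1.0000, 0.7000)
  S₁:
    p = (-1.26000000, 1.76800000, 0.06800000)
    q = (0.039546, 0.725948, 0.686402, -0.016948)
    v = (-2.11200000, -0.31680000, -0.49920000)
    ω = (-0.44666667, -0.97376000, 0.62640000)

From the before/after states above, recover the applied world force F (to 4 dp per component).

v₁ − v₀ = (-0.11200000, 0.08320000, -0.09920000)
F = m·Δv/dt = (-3.5000, 2.6000, -3.1000)

F = (-3.5000, 2.6000, -3.1000)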